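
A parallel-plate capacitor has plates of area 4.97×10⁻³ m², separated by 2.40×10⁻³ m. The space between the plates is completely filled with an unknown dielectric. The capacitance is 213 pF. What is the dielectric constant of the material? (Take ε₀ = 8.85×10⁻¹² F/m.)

κ ≈ 11.6

κ = Cd/(ε₀A) = 2.13×10⁻¹⁰ × 2.40×10⁻³ / (8.85×10⁻¹² × 4.97×10⁻³) = 11.6.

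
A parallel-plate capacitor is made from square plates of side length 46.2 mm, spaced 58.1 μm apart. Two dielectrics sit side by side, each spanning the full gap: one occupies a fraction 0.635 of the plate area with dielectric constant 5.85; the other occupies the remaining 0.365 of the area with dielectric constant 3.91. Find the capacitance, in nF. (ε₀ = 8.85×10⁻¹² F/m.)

A = (46.2 mm)² = 2.13×10⁻³ m².
Side-by-side slabs ⇒ two capacitors in parallel, each spanning the full gap.
C₁ = κ₁ε₀A₁/d = 5.85 × 8.85×10⁻¹² × 1.36×10⁻³ / 5.81×10⁻⁵ = 1.21×10⁻⁹ F.
C₂ = κ₂ε₀A₂/d = 3.91 × 8.85×10⁻¹² × 7.79×10⁻⁴ / 5.81×10⁻⁵ = 4.64×10⁻¹⁰ F.
C = C₁ + C₂ = 1.67×10⁻⁹ F.

1.67 nF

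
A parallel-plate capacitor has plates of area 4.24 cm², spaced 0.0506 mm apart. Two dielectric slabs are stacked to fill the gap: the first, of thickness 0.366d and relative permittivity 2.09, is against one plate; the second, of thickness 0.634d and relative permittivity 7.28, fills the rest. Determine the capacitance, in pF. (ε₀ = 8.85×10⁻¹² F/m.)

A = 4.24 cm² = 4.24×10⁻⁴ m².
Stacked slabs ⇒ two capacitors in series, each with the full plate area.
C₁ = κ₁ε₀A/d₁ = 2.09 × 8.85×10⁻¹² × 4.24×10⁻⁴ / 1.85×10⁻⁵ = 4.23×10⁻¹⁰ F.
C₂ = κ₂ε₀A/d₂ = 7.28 × 8.85×10⁻¹² × 4.24×10⁻⁴ / 3.21×10⁻⁵ = 8.52×10⁻¹⁰ F.
C = (1/C₁ + 1/C₂)⁻¹ = 2.83×10⁻¹⁰ F.

C ≈ 283 pF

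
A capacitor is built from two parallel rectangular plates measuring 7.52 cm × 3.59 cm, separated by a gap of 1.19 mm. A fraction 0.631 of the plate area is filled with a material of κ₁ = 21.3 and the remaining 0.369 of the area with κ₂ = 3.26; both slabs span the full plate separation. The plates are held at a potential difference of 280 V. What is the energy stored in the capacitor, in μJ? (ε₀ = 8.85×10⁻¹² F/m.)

A = 7.52 × 3.59 cm² = 2.70×10⁻³ m².
Side-by-side slabs ⇒ two capacitors in parallel, each spanning the full gap.
C₁ = κ₁ε₀A₁/d = 21.3 × 8.85×10⁻¹² × 1.70×10⁻³ / 1.19×10⁻³ = 2.70×10⁻¹⁰ F.
C₂ = κ₂ε₀A₂/d = 3.26 × 8.85×10⁻¹² × 9.96×10⁻⁴ / 1.19×10⁻³ = 2.42×10⁻¹¹ F.
C = C₁ + C₂ = 2.94×10⁻¹⁰ F.
U = ½CV² = ½ × 2.94×10⁻¹⁰ × (280)² = 1.15×10⁻⁵ J.

11.5 μJ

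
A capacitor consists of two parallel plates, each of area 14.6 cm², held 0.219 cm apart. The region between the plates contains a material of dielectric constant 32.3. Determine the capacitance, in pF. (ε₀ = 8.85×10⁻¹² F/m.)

A = 14.6 cm² = 1.46×10⁻³ m².
C = κε₀A/d = 32.3 × 8.85×10⁻¹² × 1.46×10⁻³ / 2.19×10⁻³ = 1.91×10⁻¹⁰ F.

C ≈ 191 pF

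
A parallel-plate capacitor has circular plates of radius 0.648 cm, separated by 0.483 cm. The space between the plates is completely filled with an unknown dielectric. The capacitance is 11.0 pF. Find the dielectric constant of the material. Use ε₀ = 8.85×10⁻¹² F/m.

A = π(0.648 cm)² = 1.32×10⁻⁴ m².
κ = Cd/(ε₀A) = 1.10×10⁻¹¹ × 4.83×10⁻³ / (8.85×10⁻¹² × 1.32×10⁻⁴) = 45.5.

κ ≈ 45.5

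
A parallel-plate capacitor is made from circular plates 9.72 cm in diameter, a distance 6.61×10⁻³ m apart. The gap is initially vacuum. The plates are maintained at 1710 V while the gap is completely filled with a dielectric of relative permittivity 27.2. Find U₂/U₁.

Battery connected ⇒ V is held fixed.
C₂ = 27.2 C₁ and U = ½CV², so U₂/U₁ = C₂/C₁ = 27.2.

27.2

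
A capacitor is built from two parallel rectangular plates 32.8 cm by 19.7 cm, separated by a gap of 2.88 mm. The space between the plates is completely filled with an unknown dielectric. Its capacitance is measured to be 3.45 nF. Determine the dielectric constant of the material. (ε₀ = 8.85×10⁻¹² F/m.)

A = 32.8 × 19.7 cm² = 6.46×10⁻² m².
κ = Cd/(ε₀A) = 3.45×10⁻⁹ × 2.88×10⁻³ / (8.85×10⁻¹² × 6.46×10⁻²) = 17.4.

κ ≈ 17.4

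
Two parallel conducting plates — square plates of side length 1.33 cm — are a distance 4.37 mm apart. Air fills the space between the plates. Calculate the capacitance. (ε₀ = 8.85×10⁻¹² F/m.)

C ≈ 0.358 pF

A = (1.33 cm)² = 1.77×10⁻⁴ m².
C = ε₀A/d = 8.85×10⁻¹² × 1.77×10⁻⁴ / 4.37×10⁻³ = 3.58×10⁻¹³ F.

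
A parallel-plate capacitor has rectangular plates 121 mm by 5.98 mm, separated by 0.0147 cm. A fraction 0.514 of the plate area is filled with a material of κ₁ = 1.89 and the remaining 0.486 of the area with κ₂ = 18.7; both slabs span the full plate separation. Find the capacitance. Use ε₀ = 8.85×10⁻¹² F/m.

A = 121 × 5.98 mm² = 7.24×10⁻⁴ m².
Side-by-side slabs ⇒ two capacitors in parallel, each spanning the full gap.
C₁ = κ₁ε₀A₁/d = 1.89 × 8.85×10⁻¹² × 3.72×10⁻⁴ / 1.47×10⁻⁴ = 4.23×10⁻¹¹ F.
C₂ = κ₂ε₀A₂/d = 18.7 × 8.85×10⁻¹² × 3.52×10⁻⁴ / 1.47×10⁻⁴ = 3.96×10⁻¹⁰ F.
C = C₁ + C₂ = 4.38×10⁻¹⁰ F.

C ≈ 438 pF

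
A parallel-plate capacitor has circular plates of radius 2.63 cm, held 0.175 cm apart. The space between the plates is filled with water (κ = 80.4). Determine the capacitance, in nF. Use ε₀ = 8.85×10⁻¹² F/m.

C ≈ 0.884 nF

A = π(2.63 cm)² = 2.17×10⁻³ m².
C = κε₀A/d = 80.4 × 8.85×10⁻¹² × 2.17×10⁻³ / 1.75×10⁻³ = 8.84×10⁻¹⁰ F.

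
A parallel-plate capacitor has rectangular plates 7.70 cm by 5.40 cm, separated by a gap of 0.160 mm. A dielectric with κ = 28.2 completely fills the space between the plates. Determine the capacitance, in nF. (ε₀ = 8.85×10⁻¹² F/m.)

A = 7.70 × 5.40 cm² = 4.16×10⁻³ m².
C = κε₀A/d = 28.2 × 8.85×10⁻¹² × 4.16×10⁻³ / 1.60×10⁻⁴ = 6.49×10⁻⁹ F.

6.49 nF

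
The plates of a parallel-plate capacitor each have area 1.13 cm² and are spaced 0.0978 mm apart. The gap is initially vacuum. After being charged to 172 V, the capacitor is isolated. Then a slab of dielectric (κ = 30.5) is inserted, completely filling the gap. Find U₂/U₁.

Isolated ⇒ Q is held fixed.
C₂ = 30.5 C₁ and U = Q²/(2C), so U₂/U₁ = C₁/C₂ = 0.0328.

0.0328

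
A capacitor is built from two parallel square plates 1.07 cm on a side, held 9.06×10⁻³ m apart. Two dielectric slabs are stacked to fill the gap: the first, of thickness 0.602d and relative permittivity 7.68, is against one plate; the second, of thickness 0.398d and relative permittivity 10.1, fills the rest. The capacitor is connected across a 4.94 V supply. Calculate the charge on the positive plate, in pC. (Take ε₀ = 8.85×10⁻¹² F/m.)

A = (1.07 cm)² = 1.14×10⁻⁴ m².
Stacked slabs ⇒ two capacitors in series, each with the full plate area.
C₁ = κ₁ε₀A/d₁ = 7.68 × 8.85×10⁻¹² × 1.14×10⁻⁴ / 5.45×10⁻³ = 1.43×10⁻¹² F.
C₂ = κ₂ε₀A/d₂ = 10.1 × 8.85×10⁻¹² × 1.14×10⁻⁴ / 3.61×10⁻³ = 2.84×10⁻¹² F.
C = (1/C₁ + 1/C₂)⁻¹ = 9.49×10⁻¹³ F.
Q = CV = 9.49×10⁻¹³ × 4.94 = 4.69×10⁻¹² C.

Q ≈ 4.69 pC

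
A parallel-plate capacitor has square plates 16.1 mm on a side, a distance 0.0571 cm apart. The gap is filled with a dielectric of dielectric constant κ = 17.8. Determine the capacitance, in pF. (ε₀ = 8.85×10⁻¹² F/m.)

A = (16.1 mm)² = 2.59×10⁻⁴ m².
C = κε₀A/d = 17.8 × 8.85×10⁻¹² × 2.59×10⁻⁴ / 5.71×10⁻⁴ = 7.15×10⁻¹¹ F.

C ≈ 71.5 pF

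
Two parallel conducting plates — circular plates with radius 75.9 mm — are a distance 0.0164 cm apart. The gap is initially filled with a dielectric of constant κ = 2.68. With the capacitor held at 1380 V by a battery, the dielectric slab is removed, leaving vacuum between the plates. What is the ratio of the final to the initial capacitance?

C₂/C₁ ≈ 0.373

C = κε₀A/d scales with κ, so C₂/C₁ = 1/κ = 1/2.68 = 0.373.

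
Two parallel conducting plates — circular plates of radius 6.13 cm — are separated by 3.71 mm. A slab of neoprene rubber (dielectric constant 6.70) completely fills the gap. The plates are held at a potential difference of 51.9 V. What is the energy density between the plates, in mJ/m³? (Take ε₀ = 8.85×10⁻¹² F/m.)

E = V/d = 51.9 / 3.71×10⁻³ = 1.40×10⁴ V/m.
u = ½κε₀E² = ½ × 6.70 × 8.85×10⁻¹² × (1.40×10⁴)² = 5.80×10⁻³ J/m³.

u ≈ 5.80 mJ/m³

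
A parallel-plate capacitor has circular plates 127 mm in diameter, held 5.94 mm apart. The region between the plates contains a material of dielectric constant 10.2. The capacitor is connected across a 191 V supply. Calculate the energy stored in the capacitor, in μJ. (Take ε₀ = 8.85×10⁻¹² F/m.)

U ≈ 3.51 μJ

A = π(127/2 mm)² = 1.27×10⁻² m².
C = κε₀A/d = 10.2 × 8.85×10⁻¹² × 1.27×10⁻² / 5.94×10⁻³ = 1.93×10⁻¹⁰ F.
U = ½CV² = ½ × 1.93×10⁻¹⁰ × (191)² = 3.51×10⁻⁶ J.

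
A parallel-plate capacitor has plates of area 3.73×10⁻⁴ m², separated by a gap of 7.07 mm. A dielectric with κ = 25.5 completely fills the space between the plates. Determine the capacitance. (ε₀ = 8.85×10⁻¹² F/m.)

C = κε₀A/d = 25.5 × 8.85×10⁻¹² × 3.73×10⁻⁴ / 7.07×10⁻³ = 1.19×10⁻¹¹ F.

C ≈ 11.9 pF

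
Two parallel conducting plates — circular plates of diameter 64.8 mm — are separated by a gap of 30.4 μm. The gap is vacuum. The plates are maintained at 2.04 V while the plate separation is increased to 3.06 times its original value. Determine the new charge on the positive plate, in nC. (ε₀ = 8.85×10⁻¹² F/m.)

A = π(64.8/2 mm)² = 3.30×10⁻³ m².
Initially C₁ = ε₀A/d = 8.85×10⁻¹² × 3.30×10⁻³ / 3.04×10⁻⁵ = 9.60×10⁻¹⁰ F.
Q₁ = 1.96×10⁻⁹ C.
Battery connected ⇒ V is held fixed. C₂ = 0.327 C₁ and Q = CV, so Q₂/Q₁ = C₂/C₁ = 0.327.
Q₂ = 0.327 × 1.96×10⁻⁹ = 6.40×10⁻¹⁰ C.

Q ≈ 0.640 nC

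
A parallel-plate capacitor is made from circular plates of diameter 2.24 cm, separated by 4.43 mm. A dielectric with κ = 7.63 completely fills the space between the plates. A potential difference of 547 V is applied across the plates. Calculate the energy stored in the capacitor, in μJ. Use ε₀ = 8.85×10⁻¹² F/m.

A = π(2.24/2 cm)² = 3.94×10⁻⁴ m².
C = κε₀A/d = 7.63 × 8.85×10⁻¹² × 3.94×10⁻⁴ / 4.43×10⁻³ = 6.01×10⁻¹² F.
U = ½CV² = ½ × 6.01×10⁻¹² × (547)² = 8.99×10⁻⁷ J.

U ≈ 0.899 μJ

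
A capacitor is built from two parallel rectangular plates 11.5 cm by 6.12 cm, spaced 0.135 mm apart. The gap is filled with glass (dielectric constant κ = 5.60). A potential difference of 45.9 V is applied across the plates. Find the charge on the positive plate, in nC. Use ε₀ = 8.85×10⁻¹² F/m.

A = 11.5 × 6.12 cm² = 7.04×10⁻³ m².
C = κε₀A/d = 5.60 × 8.85×10⁻¹² × 7.04×10⁻³ / 1.35×10⁻⁴ = 2.58×10⁻⁹ F.
Q = CV = 2.58×10⁻⁹ × 45.9 = 1.19×10⁻⁷ C.

Q ≈ 119 nC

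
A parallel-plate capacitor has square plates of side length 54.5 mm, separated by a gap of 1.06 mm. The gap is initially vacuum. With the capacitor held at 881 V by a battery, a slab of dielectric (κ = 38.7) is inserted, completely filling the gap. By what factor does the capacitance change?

C₂/C₁ ≈ 38.7

C = κε₀A/d scales with κ, so C₂/C₁ = κ = 38.7.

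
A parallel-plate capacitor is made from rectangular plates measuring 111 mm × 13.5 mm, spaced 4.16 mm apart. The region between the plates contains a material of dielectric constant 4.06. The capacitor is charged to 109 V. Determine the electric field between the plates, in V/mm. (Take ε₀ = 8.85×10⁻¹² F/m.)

E ≈ 26.2 V/mm

E = V/d = 109 / 4.16×10⁻³ = 2.62×10⁴ V/m.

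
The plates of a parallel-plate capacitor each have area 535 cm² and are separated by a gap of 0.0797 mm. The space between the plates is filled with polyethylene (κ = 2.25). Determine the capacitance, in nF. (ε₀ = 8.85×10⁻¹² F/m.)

C ≈ 13.4 nF

A = 535 cm² = 5.35×10⁻² m².
C = κε₀A/d = 2.25 × 8.85×10⁻¹² × 5.35×10⁻² / 7.97×10⁻⁵ = 1.34×10⁻⁸ F.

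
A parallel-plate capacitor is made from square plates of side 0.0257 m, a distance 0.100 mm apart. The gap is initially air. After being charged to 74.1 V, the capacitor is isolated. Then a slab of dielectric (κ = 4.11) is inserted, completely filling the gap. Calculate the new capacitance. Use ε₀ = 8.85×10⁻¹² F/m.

C ≈ 240 pF

A = (0.0257 m)² = 6.60×10⁻⁴ m².
Initially C₁ = ε₀A/d = 8.85×10⁻¹² × 6.60×10⁻⁴ / 1.00×10⁻⁴ = 5.85×10⁻¹¹ F.
C = κε₀A/d scales with κ, so C₂/C₁ = κ = 4.11.
C₂ = 4.11 × 5.85×10⁻¹¹ = 2.40×10⁻¹⁰ F.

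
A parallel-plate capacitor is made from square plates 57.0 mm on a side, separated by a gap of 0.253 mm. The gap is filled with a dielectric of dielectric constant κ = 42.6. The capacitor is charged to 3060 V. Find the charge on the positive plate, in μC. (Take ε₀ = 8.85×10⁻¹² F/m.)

Q ≈ 14.8 μC

A = (57.0 mm)² = 3.25×10⁻³ m².
C = κε₀A/d = 42.6 × 8.85×10⁻¹² × 3.25×10⁻³ / 2.53×10⁻⁴ = 4.84×10⁻⁹ F.
Q = CV = 4.84×10⁻⁹ × 3060 = 1.48×10⁻⁵ C.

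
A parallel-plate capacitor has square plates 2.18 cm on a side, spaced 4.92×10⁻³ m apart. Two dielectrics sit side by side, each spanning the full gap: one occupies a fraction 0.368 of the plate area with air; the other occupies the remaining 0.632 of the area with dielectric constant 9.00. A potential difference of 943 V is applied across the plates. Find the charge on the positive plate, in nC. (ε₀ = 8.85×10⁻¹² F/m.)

4.88 nC

A = (2.18 cm)² = 4.75×10⁻⁴ m².
Side-by-side slabs ⇒ two capacitors in parallel, each spanning the full gap.
C₁ = κ₁ε₀A₁/d = 1.00 × 8.85×10⁻¹² × 1.75×10⁻⁴ / 4.92×10⁻³ = 3.15×10⁻¹³ F.
C₂ = κ₂ε₀A₂/d = 9.00 × 8.85×10⁻¹² × 3.00×10⁻⁴ / 4.92×10⁻³ = 4.86×10⁻¹² F.
C = C₁ + C₂ = 5.18×10⁻¹² F.
Q = CV = 5.18×10⁻¹² × 943 = 4.88×10⁻⁹ C.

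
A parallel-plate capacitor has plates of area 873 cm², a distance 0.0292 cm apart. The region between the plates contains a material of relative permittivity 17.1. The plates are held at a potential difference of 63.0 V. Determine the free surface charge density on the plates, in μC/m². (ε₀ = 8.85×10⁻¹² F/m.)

A = 873 cm² = 8.73×10⁻² m².
C = κε₀A/d = 17.1 × 8.85×10⁻¹² × 8.73×10⁻² / 2.92×10⁻⁴ = 4.52×10⁻⁸ F.
σ = Q/A = CV/A = 4.52×10⁻⁸ × 63.0 / 8.73×10⁻² = 3.27×10⁻⁵ C/m².

σ ≈ 32.7 μC/m²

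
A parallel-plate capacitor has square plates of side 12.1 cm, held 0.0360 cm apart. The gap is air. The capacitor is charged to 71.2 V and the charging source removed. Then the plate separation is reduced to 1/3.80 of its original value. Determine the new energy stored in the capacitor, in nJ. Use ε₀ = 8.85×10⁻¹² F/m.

240 nJ

A = (12.1 cm)² = 1.46×10⁻² m².
Initially C₁ = ε₀A/d = 8.85×10⁻¹² × 1.46×10⁻² / 3.60×10⁻⁴ = 3.60×10⁻¹⁰ F.
U₁ = 9.12×10⁻⁷ J.
Isolated ⇒ Q is held fixed. C₂ = 3.80 C₁ and U = Q²/(2C), so U₂/U₁ = C₁/C₂ = 0.263.
U₂ = 0.263 × 9.12×10⁻⁷ = 2.40×10⁻⁷ J.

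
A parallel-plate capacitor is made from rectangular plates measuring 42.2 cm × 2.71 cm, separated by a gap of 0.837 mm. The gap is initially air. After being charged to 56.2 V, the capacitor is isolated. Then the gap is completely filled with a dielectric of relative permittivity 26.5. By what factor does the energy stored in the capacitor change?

Isolated ⇒ Q is held fixed.
C₂ = 26.5 C₁ and U = Q²/(2C), so U₂/U₁ = C₁/C₂ = 0.0377.

0.0377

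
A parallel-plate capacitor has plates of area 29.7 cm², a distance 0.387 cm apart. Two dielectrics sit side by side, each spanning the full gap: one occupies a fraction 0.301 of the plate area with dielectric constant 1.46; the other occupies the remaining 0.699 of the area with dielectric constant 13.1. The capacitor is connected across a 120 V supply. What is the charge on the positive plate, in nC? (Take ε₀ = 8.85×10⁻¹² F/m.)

A = 29.7 cm² = 2.97×10⁻³ m².
Side-by-side slabs ⇒ two capacitors in parallel, each spanning the full gap.
C₁ = κ₁ε₀A₁/d = 1.46 × 8.85×10⁻¹² × 8.94×10⁻⁴ / 3.87×10⁻³ = 2.98×10⁻¹² F.
C₂ = κ₂ε₀A₂/d = 13.1 × 8.85×10⁻¹² × 2.08×10⁻³ / 3.87×10⁻³ = 6.22×10⁻¹¹ F.
C = C₁ + C₂ = 6.52×10⁻¹¹ F.
Q = CV = 6.52×10⁻¹¹ × 120 = 7.82×10⁻⁹ C.

Q ≈ 7.82 nC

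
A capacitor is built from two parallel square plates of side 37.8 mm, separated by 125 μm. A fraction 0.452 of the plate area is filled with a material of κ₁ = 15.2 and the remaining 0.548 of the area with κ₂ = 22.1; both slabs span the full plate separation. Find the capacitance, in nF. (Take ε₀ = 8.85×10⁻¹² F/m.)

1.92 nF

A = (37.8 mm)² = 1.43×10⁻³ m².
Side-by-side slabs ⇒ two capacitors in parallel, each spanning the full gap.
C₁ = κ₁ε₀A₁/d = 15.2 × 8.85×10⁻¹² × 6.46×10⁻⁴ / 1.25×10⁻⁴ = 6.95×10⁻¹⁰ F.
C₂ = κ₂ε₀A₂/d = 22.1 × 8.85×10⁻¹² × 7.83×10⁻⁴ / 1.25×10⁻⁴ = 1.23×10⁻⁹ F.
C = C₁ + C₂ = 1.92×10⁻⁹ F.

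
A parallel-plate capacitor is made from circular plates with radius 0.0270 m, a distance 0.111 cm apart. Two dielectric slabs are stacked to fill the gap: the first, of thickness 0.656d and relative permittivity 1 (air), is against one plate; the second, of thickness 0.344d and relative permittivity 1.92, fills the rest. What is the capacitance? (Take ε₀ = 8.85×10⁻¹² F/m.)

A = π(0.0270 m)² = 2.29×10⁻³ m².
Stacked slabs ⇒ two capacitors in series, each with the full plate area.
C₁ = κ₁ε₀A/d₁ = 1.00 × 8.85×10⁻¹² × 2.29×10⁻³ / 7.28×10⁻⁴ = 2.78×10⁻¹¹ F.
C₂ = κ₂ε₀A/d₂ = 1.92 × 8.85×10⁻¹² × 2.29×10⁻³ / 3.82×10⁻⁴ = 1.02×10⁻¹⁰ F.
C = (1/C₁ + 1/C₂)⁻¹ = 2.19×10⁻¹¹ F.

21.9 pF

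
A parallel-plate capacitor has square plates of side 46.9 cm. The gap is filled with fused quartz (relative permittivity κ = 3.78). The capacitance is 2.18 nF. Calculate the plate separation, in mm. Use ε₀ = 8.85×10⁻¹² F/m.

d ≈ 3.38 mm

A = (46.9 cm)² = 0.220 m².
d = κε₀A/C = 3.78 × 8.85×10⁻¹² × 0.220 / 2.18×10⁻⁹ = 3.38×10⁻³ m.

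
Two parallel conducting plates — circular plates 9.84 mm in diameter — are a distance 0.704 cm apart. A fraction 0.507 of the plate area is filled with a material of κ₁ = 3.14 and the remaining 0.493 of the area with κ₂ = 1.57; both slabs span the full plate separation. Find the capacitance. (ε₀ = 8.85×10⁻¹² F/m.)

A = π(9.84/2 mm)² = 7.60×10⁻⁵ m².
Side-by-side slabs ⇒ two capacitors in parallel, each spanning the full gap.
C₁ = κ₁ε₀A₁/d = 3.14 × 8.85×10⁻¹² × 3.86×10⁻⁵ / 7.04×10⁻³ = 1.52×10⁻¹³ F.
C₂ = κ₂ε₀A₂/d = 1.57 × 8.85×10⁻¹² × 3.75×10⁻⁵ / 7.04×10⁻³ = 7.40×10⁻¹⁴ F.
C = C₁ + C₂ = 2.26×10⁻¹³ F.

C ≈ 0.226 pF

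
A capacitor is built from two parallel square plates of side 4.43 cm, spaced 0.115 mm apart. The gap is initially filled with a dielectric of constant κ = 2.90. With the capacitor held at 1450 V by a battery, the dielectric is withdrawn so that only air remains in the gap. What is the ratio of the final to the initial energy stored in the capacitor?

U₂/U₁ ≈ 0.345

Battery connected ⇒ V is held fixed.
C₂ = 0.345 C₁ and U = ½CV², so U₂/U₁ = C₂/C₁ = 0.345.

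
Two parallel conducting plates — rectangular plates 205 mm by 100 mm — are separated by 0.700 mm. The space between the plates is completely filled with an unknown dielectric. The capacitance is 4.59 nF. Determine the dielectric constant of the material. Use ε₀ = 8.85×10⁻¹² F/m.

A = 205 × 100 mm² = 2.05×10⁻² m².
κ = Cd/(ε₀A) = 4.59×10⁻⁹ × 7.00×10⁻⁴ / (8.85×10⁻¹² × 2.05×10⁻²) = 17.7.

17.7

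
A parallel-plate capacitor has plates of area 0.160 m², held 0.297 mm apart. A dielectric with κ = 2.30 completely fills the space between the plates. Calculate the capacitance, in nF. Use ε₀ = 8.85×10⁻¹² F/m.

C = κε₀A/d = 2.30 × 8.85×10⁻¹² × 0.160 / 2.97×10⁻⁴ = 1.10×10⁻⁸ F.

11.0 nF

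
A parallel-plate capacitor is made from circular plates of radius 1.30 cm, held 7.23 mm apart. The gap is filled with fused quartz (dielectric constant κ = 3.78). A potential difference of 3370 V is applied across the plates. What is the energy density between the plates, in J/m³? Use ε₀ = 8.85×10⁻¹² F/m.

E = V/d = 3370 / 7.23×10⁻³ = 4.66×10⁵ V/m.
u = ½κε₀E² = ½ × 3.78 × 8.85×10⁻¹² × (4.66×10⁵)² = 3.63 J/m³.

u ≈ 3.63 J/m³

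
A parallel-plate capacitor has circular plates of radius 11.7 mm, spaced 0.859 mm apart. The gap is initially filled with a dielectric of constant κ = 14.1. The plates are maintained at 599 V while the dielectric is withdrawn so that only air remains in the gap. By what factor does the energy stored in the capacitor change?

Battery connected ⇒ V is held fixed.
C₂ = 0.0709 C₁ and U = ½CV², so U₂/U₁ = C₂/C₁ = 0.0709.

U₂/U₁ ≈ 0.0709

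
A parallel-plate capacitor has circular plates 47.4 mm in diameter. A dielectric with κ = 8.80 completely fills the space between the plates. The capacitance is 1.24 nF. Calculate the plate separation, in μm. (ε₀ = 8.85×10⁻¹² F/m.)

d ≈ 111 μm

A = π(47.4/2 mm)² = 1.76×10⁻³ m².
d = κε₀A/C = 8.80 × 8.85×10⁻¹² × 1.76×10⁻³ / 1.24×10⁻⁹ = 1.11×10⁻⁴ m.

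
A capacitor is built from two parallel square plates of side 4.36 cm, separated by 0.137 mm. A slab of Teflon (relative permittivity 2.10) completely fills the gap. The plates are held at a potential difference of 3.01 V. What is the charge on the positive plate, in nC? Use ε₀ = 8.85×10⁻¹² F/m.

0.776 nC

A = (4.36 cm)² = 1.90×10⁻³ m².
C = κε₀A/d = 2.10 × 8.85×10⁻¹² × 1.90×10⁻³ / 1.37×10⁻⁴ = 2.58×10⁻¹⁰ F.
Q = CV = 2.58×10⁻¹⁰ × 3.01 = 7.76×10⁻¹⁰ C.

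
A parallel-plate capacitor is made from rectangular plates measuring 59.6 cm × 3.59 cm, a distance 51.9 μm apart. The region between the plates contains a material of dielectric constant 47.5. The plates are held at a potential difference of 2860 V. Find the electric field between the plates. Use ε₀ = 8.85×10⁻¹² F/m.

55.1 MV/m

E = V/d = 2860 / 5.19×10⁻⁵ = 5.51×10⁷ V/m.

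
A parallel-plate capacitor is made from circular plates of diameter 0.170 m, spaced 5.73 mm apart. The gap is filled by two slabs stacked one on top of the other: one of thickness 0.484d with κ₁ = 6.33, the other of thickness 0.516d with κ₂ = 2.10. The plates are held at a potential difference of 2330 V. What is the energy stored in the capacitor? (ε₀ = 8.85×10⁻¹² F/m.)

A = π(0.170/2 m)² = 2.27×10⁻² m².
Stacked slabs ⇒ two capacitors in series, each with the full plate area.
C₁ = κ₁ε₀A/d₁ = 6.33 × 8.85×10⁻¹² × 2.27×10⁻² / 2.77×10⁻³ = 4.58×10⁻¹⁰ F.
C₂ = κ₂ε₀A/d₂ = 2.10 × 8.85×10⁻¹² × 2.27×10⁻² / 2.96×10⁻³ = 1.43×10⁻¹⁰ F.
C = (1/C₁ + 1/C₂)⁻¹ = 1.09×10⁻¹⁰ F.
U = ½CV² = ½ × 1.09×10⁻¹⁰ × (2330)² = 2.95×10⁻⁴ J.

295 μJ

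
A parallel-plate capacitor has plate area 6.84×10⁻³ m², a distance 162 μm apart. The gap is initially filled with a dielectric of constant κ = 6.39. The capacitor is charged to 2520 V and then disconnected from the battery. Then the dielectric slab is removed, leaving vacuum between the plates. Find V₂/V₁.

Isolated ⇒ Q is held fixed.
C₂ = 0.156 C₁ and V = Q/C, so V₂/V₁ = C₁/C₂ = 6.39.

6.39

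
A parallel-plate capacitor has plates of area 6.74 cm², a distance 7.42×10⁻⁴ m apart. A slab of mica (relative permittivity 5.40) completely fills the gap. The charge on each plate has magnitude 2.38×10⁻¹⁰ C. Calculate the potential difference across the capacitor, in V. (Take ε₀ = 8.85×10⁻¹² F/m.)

A = 6.74 cm² = 6.74×10⁻⁴ m².
C = κε₀A/d = 5.40 × 8.85×10⁻¹² × 6.74×10⁻⁴ / 7.42×10⁻⁴ = 4.34×10⁻¹¹ F.
V = Q/C = 2.38×10⁻¹⁰ / 4.34×10⁻¹¹ = 5.48 V.

V ≈ 5.48 V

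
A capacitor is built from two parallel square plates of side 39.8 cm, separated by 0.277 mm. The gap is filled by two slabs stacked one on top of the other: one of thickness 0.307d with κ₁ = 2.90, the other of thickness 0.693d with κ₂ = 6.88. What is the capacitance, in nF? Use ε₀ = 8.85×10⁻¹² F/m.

A = (39.8 cm)² = 0.158 m².
Stacked slabs ⇒ two capacitors in series, each with the full plate area.
C₁ = κ₁ε₀A/d₁ = 2.90 × 8.85×10⁻¹² × 0.158 / 8.50×10⁻⁵ = 4.78×10⁻⁸ F.
C₂ = κ₂ε₀A/d₂ = 6.88 × 8.85×10⁻¹² × 0.158 / 1.92×10⁻⁴ = 5.02×10⁻⁸ F.
C = (1/C₁ + 1/C₂)⁻¹ = 2.45×10⁻⁸ F.

C ≈ 24.5 nF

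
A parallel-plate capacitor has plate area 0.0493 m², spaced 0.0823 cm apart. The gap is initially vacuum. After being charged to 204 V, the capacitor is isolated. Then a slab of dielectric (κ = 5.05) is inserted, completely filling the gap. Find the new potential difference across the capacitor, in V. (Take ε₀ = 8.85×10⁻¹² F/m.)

Initially C₁ = ε₀A/d = 8.85×10⁻¹² × 4.93×10⁻² / 8.23×10⁻⁴ = 5.30×10⁻¹⁰ F.
V₁ = 2.04×10² V.
Isolated ⇒ Q is held fixed. C₂ = 5.05 C₁ and V = Q/C, so V₂/V₁ = C₁/C₂ = 0.198.
V₂ = 0.198 × 2.04×10² = 40.4 V.

V ≈ 40.4 V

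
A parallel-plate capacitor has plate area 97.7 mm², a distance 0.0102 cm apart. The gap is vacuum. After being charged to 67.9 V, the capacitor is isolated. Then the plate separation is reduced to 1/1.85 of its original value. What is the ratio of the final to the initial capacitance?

C = ε₀A/d scales as 1/d, so C₂/C₁ = d₁/d₂ = 1.85.

1.85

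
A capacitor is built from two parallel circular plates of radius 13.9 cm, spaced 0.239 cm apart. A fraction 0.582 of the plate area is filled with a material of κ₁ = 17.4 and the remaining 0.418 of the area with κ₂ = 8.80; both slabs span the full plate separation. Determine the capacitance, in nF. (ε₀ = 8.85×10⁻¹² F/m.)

A = π(13.9 cm)² = 6.07×10⁻² m².
Side-by-side slabs ⇒ two capacitors in parallel, each spanning the full gap.
C₁ = κ₁ε₀A₁/d = 17.4 × 8.85×10⁻¹² × 3.53×10⁻² / 2.39×10⁻³ = 2.28×10⁻⁹ F.
C₂ = κ₂ε₀A₂/d = 8.80 × 8.85×10⁻¹² × 2.54×10⁻² / 2.39×10⁻³ = 8.27×10⁻¹⁰ F.
C = C₁ + C₂ = 3.10×10⁻⁹ F.

C ≈ 3.10 nF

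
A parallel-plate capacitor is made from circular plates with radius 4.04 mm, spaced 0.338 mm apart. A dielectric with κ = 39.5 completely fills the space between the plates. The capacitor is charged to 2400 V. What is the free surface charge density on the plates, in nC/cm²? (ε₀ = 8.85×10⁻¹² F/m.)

A = π(4.04 mm)² = 5.13×10⁻⁵ m².
C = κε₀A/d = 39.5 × 8.85×10⁻¹² × 5.13×10⁻⁵ / 3.38×10⁻⁴ = 5.30×10⁻¹¹ F.
σ = Q/A = CV/A = 5.30×10⁻¹¹ × 2400 / 5.13×10⁻⁵ = 2.48×10⁻³ C/m².

248 nC/cm²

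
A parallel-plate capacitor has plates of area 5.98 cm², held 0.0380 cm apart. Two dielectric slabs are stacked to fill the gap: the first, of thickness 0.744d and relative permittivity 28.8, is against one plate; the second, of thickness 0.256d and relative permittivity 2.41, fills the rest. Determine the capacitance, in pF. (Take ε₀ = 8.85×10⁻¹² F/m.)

C ≈ 105 pF

A = 5.98 cm² = 5.98×10⁻⁴ m².
Stacked slabs ⇒ two capacitors in series, each with the full plate area.
C₁ = κ₁ε₀A/d₁ = 28.8 × 8.85×10⁻¹² × 5.98×10⁻⁴ / 2.83×10⁻⁴ = 5.39×10⁻¹⁰ F.
C₂ = κ₂ε₀A/d₂ = 2.41 × 8.85×10⁻¹² × 5.98×10⁻⁴ / 9.73×10⁻⁵ = 1.31×10⁻¹⁰ F.
C = (1/C₁ + 1/C₂)⁻¹ = 1.05×10⁻¹⁰ F.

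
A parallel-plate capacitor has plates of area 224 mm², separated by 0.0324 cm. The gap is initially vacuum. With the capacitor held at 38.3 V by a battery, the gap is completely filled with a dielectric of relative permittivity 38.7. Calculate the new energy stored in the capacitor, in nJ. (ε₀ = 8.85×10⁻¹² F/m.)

A = 224 mm² = 2.24×10⁻⁴ m².
Initially C₁ = ε₀A/d = 8.85×10⁻¹² × 2.24×10⁻⁴ / 3.24×10⁻⁴ = 6.12×10⁻¹² F.
U₁ = 4.49×10⁻⁹ J.
Battery connected ⇒ V is held fixed. C₂ = 38.7 C₁ and U = ½CV², so U₂/U₁ = C₂/C₁ = 38.7.
U₂ = 38.7 × 4.49×10⁻⁹ = 1.74×10⁻⁷ J.

U ≈ 174 nJ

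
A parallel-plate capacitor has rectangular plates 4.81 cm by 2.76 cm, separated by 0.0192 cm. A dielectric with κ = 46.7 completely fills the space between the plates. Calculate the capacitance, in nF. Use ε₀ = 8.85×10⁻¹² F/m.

A = 4.81 × 2.76 cm² = 1.33×10⁻³ m².
C = κε₀A/d = 46.7 × 8.85×10⁻¹² × 1.33×10⁻³ / 1.92×10⁻⁴ = 2.86×10⁻⁹ F.

C ≈ 2.86 nF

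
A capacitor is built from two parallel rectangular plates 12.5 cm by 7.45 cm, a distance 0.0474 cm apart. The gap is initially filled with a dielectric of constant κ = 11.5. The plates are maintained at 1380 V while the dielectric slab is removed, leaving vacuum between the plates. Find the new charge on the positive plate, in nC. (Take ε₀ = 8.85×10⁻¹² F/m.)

A = 12.5 × 7.45 cm² = 9.31×10⁻³ m².
Initially C₁ = κε₀A/d = 11.5 × 8.85×10⁻¹² × 9.31×10⁻³ / 4.74×10⁻⁴ = 2.00×10⁻⁹ F.
Q₁ = 2.76×10⁻⁶ C.
Battery connected ⇒ V is held fixed. C₂ = 0.0870 C₁ and Q = CV, so Q₂/Q₁ = C₂/C₁ = 0.0870.
Q₂ = 0.0870 × 2.76×10⁻⁶ = 2.40×10⁻⁷ C.

Q ≈ 240 nC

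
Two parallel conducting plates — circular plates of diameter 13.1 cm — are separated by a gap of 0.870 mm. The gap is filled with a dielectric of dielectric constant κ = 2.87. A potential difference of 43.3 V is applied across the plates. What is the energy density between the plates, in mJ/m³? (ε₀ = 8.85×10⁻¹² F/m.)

E = V/d = 43.3 / 8.70×10⁻⁴ = 4.98×10⁴ V/m.
u = ½κε₀E² = ½ × 2.87 × 8.85×10⁻¹² × (4.98×10⁴)² = 3.15×10⁻² J/m³.

31.5 mJ/m³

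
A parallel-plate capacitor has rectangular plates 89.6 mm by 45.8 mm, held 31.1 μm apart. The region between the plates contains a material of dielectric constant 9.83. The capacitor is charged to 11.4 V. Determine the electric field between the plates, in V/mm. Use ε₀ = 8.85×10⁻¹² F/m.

E = V/d = 11.4 / 3.11×10⁻⁵ = 3.67×10⁵ V/m.

367 V/mm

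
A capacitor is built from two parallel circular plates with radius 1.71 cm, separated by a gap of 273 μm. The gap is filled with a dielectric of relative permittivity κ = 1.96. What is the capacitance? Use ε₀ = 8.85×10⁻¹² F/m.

58.4 pF

A = π(1.71 cm)² = 9.19×10⁻⁴ m².
C = κε₀A/d = 1.96 × 8.85×10⁻¹² × 9.19×10⁻⁴ / 2.73×10⁻⁴ = 5.84×10⁻¹¹ F.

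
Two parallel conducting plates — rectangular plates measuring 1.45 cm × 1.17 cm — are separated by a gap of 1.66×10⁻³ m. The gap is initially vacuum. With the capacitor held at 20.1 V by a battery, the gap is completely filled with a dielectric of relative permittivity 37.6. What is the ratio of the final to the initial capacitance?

C = κε₀A/d scales with κ, so C₂/C₁ = κ = 37.6.

37.6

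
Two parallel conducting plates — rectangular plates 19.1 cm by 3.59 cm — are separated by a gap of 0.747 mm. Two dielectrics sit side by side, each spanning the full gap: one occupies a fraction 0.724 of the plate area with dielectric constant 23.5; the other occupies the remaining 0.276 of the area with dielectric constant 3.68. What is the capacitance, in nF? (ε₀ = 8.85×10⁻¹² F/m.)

C ≈ 1.46 nF

A = 19.1 × 3.59 cm² = 6.86×10⁻³ m².
Side-by-side slabs ⇒ two capacitors in parallel, each spanning the full gap.
C₁ = κ₁ε₀A₁/d = 23.5 × 8.85×10⁻¹² × 4.96×10⁻³ / 7.47×10⁻⁴ = 1.38×10⁻⁹ F.
C₂ = κ₂ε₀A₂/d = 3.68 × 8.85×10⁻¹² × 1.89×10⁻³ / 7.47×10⁻⁴ = 8.25×10⁻¹¹ F.
C = C₁ + C₂ = 1.46×10⁻⁹ F.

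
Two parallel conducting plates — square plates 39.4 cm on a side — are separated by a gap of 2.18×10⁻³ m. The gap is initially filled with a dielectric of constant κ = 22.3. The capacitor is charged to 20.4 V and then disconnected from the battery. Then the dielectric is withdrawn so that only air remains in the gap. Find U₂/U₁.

Isolated ⇒ Q is held fixed.
C₂ = 0.0448 C₁ and U = Q²/(2C), so U₂/U₁ = C₁/C₂ = 22.3.

U₂/U₁ ≈ 22.3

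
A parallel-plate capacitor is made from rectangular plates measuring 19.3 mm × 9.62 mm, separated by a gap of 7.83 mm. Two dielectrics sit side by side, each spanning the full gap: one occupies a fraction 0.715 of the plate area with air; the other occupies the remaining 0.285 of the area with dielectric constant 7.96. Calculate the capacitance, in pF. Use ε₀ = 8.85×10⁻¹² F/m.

A = 19.3 × 9.62 mm² = 1.86×10⁻⁴ m².
Side-by-side slabs ⇒ two capacitors in parallel, each spanning the full gap.
C₁ = κ₁ε₀A₁/d = 1.00 × 8.85×10⁻¹² × 1.33×10⁻⁴ / 7.83×10⁻³ = 1.50×10⁻¹³ F.
C₂ = κ₂ε₀A₂/d = 7.96 × 8.85×10⁻¹² × 5.29×10⁻⁵ / 7.83×10⁻³ = 4.76×10⁻¹³ F.
C = C₁ + C₂ = 6.26×10⁻¹³ F.

C ≈ 0.626 pF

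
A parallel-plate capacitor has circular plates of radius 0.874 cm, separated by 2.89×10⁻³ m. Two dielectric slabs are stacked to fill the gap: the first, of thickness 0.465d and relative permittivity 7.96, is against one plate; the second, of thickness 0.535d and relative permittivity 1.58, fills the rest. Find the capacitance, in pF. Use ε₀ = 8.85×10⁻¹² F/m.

C ≈ 1.85 pF

A = π(0.874 cm)² = 2.40×10⁻⁴ m².
Stacked slabs ⇒ two capacitors in series, each with the full plate area.
C₁ = κ₁ε₀A/d₁ = 7.96 × 8.85×10⁻¹² × 2.40×10⁻⁴ / 1.34×10⁻³ = 1.26×10⁻¹¹ F.
C₂ = κ₂ε₀A/d₂ = 1.58 × 8.85×10⁻¹² × 2.40×10⁻⁴ / 1.55×10⁻³ = 2.17×10⁻¹² F.
C = (1/C₁ + 1/C₂)⁻¹ = 1.85×10⁻¹² F.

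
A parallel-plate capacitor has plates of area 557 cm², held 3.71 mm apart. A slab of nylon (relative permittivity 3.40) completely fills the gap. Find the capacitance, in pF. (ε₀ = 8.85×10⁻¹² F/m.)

A = 557 cm² = 5.57×10⁻² m².
C = κε₀A/d = 3.40 × 8.85×10⁻¹² × 5.57×10⁻² / 3.71×10⁻³ = 4.52×10⁻¹⁰ F.

452 pF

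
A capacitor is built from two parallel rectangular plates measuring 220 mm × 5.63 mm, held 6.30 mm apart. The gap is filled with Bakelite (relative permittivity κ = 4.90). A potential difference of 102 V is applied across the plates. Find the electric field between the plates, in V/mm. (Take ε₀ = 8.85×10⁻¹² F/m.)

16.2 V/mm

E = V/d = 102 / 6.30×10⁻³ = 1.62×10⁴ V/m.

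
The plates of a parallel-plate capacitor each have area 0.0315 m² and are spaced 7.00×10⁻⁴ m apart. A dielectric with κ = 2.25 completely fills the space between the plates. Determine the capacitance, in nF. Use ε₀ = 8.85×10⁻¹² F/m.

C ≈ 0.896 nF

C = κε₀A/d = 2.25 × 8.85×10⁻¹² × 3.15×10⁻² / 7.00×10⁻⁴ = 8.96×10⁻¹⁰ F.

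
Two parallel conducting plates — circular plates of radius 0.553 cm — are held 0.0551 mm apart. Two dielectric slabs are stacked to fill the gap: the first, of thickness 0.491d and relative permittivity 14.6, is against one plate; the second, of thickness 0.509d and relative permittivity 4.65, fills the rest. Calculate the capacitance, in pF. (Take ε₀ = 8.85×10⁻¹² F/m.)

108 pF

A = π(0.553 cm)² = 9.61×10⁻⁵ m².
Stacked slabs ⇒ two capacitors in series, each with the full plate area.
C₁ = κ₁ε₀A/d₁ = 14.6 × 8.85×10⁻¹² × 9.61×10⁻⁵ / 2.71×10⁻⁵ = 4.59×10⁻¹⁰ F.
C₂ = κ₂ε₀A/d₂ = 4.65 × 8.85×10⁻¹² × 9.61×10⁻⁵ / 2.80×10⁻⁵ = 1.41×10⁻¹⁰ F.
C = (1/C₁ + 1/C₂)⁻¹ = 1.08×10⁻¹⁰ F.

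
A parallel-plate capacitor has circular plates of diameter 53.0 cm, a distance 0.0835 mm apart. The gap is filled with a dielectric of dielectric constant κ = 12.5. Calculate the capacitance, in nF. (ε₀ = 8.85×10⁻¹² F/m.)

292 nF

A = π(53.0/2 cm)² = 0.221 m².
C = κε₀A/d = 12.5 × 8.85×10⁻¹² × 0.221 / 8.35×10⁻⁵ = 2.92×10⁻⁷ F.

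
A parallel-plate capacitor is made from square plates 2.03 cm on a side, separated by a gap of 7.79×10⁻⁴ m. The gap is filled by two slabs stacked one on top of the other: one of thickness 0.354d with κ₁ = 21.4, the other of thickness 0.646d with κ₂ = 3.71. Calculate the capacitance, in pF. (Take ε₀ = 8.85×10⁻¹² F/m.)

A = (2.03 cm)² = 4.12×10⁻⁴ m².
Stacked slabs ⇒ two capacitors in series, each with the full plate area.
C₁ = κ₁ε₀A/d₁ = 21.4 × 8.85×10⁻¹² × 4.12×10⁻⁴ / 2.76×10⁻⁴ = 2.83×10⁻¹⁰ F.
C₂ = κ₂ε₀A/d₂ = 3.71 × 8.85×10⁻¹² × 4.12×10⁻⁴ / 5.03×10⁻⁴ = 2.69×10⁻¹¹ F.
C = (1/C₁ + 1/C₂)⁻¹ = 2.46×10⁻¹¹ F.

24.6 pF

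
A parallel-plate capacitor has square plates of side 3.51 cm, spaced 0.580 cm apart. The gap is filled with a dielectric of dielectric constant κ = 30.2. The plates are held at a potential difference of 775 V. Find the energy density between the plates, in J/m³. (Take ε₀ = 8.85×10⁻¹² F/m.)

E = V/d = 775 / 5.80×10⁻³ = 1.34×10⁵ V/m.
u = ½κε₀E² = ½ × 30.2 × 8.85×10⁻¹² × (1.34×10⁵)² = 2.39 J/m³.

2.39 J/m³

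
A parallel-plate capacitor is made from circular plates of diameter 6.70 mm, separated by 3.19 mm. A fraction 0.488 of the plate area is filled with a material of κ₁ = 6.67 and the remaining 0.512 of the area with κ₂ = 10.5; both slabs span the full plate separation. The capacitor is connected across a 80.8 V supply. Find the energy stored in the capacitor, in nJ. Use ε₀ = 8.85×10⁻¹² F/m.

2.76 nJ

A = π(6.70/2 mm)² = 3.53×10⁻⁵ m².
Side-by-side slabs ⇒ two capacitors in parallel, each spanning the full gap.
C₁ = κ₁ε₀A₁/d = 6.67 × 8.85×10⁻¹² × 1.72×10⁻⁵ / 3.19×10⁻³ = 3.18×10⁻¹³ F.
C₂ = κ₂ε₀A₂/d = 10.5 × 8.85×10⁻¹² × 1.81×10⁻⁵ / 3.19×10⁻³ = 5.26×10⁻¹³ F.
C = C₁ + C₂ = 8.44×10⁻¹³ F.
U = ½CV² = ½ × 8.44×10⁻¹³ × (80.8)² = 2.76×10⁻⁹ J.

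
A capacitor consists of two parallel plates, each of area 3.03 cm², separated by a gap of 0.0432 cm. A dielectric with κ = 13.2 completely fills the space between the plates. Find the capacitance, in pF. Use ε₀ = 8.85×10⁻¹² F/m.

A = 3.03 cm² = 3.03×10⁻⁴ m².
C = κε₀A/d = 13.2 × 8.85×10⁻¹² × 3.03×10⁻⁴ / 4.32×10⁻⁴ = 8.19×10⁻¹¹ F.

81.9 pF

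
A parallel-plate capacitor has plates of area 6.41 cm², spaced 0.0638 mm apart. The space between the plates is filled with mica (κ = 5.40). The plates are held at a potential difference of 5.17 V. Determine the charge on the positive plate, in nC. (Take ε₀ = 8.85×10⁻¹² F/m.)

Q ≈ 2.48 nC

A = 6.41 cm² = 6.41×10⁻⁴ m².
C = κε₀A/d = 5.40 × 8.85×10⁻¹² × 6.41×10⁻⁴ / 6.38×10⁻⁵ = 4.80×10⁻¹⁰ F.
Q = CV = 4.80×10⁻¹⁰ × 5.17 = 2.48×10⁻⁹ C.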